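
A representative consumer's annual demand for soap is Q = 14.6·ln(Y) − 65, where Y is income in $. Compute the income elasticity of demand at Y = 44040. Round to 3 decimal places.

At Y = 44040: Q = 91.116.
dQ/dY = 14.6/Y = 0.000331517 at this income.
η = (dQ/dY)·(Y/Q) = 0.000331517 × (44040/91.116) = 0.160.

0.160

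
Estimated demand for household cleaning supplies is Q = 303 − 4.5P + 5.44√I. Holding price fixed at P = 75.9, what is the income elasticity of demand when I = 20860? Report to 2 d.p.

At P = 75.9, I = 20860: Q = 747.149.
Holding P constant, ∂Q/∂I = 5.44/(2√I) = 0.0188327.
η_I = (∂Q/∂I)·(I/Q) = 0.0188327 × (20860/747.149) = 0.53.

0.53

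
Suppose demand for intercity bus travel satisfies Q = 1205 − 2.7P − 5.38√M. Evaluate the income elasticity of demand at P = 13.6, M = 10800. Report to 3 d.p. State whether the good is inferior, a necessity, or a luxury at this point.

At P = 13.6, M = 10800: Q = 609.174.
Holding P constant, ∂Q/∂M = -5.38/(2√M) = -0.0258845.
η_M = (∂Q/∂M)·(M/Q) = -0.0258845 × (10800/609.174) = -0.459.
Since η < 0, this is an inferior good.

-0.459 (inferior good)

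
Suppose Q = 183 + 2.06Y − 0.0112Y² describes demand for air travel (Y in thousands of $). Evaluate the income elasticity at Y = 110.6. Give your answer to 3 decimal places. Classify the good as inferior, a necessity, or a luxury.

At Y = 110.6: Q = 273.8336.
dQ/dY = 2.06 − 0.0224Y = -0.41744.
η = (dQ/dY)·(Y/Q) = -0.41744 × (110.6/273.8336) = -0.169.
η < 0 ⇒ inferior good.

-0.169 (inferior good)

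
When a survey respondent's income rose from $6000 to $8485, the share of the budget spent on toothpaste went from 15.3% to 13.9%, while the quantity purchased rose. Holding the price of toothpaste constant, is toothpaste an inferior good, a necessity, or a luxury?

necessity

Quantity rises but the budget share falls as income rises, so 0 < η < 1.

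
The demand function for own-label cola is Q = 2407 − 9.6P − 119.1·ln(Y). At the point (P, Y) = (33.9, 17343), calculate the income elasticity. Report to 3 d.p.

At P = 33.9, Y = 17343: Q = 919.032.
Holding P constant, ∂Q/∂Y = -119.1/Y = -0.00686732.
η_Y = (∂Q/∂Y)·(Y/Q) = -0.00686732 × (17343/919.032) = -0.130.

-0.130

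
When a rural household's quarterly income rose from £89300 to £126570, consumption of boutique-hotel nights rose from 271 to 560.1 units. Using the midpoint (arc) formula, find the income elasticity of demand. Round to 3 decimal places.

ΔQ = 560.1 − 271 = 289.1; midpoint Q̄ = (271 + 560.1)/2 = 415.55.
ΔI = 126570 − 89300 = 37270; midpoint Ī = (89300 + 126570)/2 = 107935.
η = (ΔQ/Q̄) ÷ (ΔI/Ī) = (289.1/415.55) ÷ (37270/107935) = 2.015.

2.015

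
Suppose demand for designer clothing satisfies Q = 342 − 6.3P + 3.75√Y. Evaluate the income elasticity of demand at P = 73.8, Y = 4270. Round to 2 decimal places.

At P = 73.8, Y = 4270: Q = 122.105.
Holding P constant, ∂Q/∂Y = 3.75/(2√Y) = 0.0286938.
η_Y = (∂Q/∂Y)·(Y/Q) = 0.0286938 × (4270/122.105) = 1.00.

1.00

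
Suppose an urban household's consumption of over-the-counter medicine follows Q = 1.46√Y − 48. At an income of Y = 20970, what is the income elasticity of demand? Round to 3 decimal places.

At Y = 20970: Q = 163.423.
dQ/dY = 1.46/(2√Y) = 0.00504108 at this income.
η = (dQ/dY)·(Y/Q) = 0.00504108 × (20970/163.423) = 0.647.

0.647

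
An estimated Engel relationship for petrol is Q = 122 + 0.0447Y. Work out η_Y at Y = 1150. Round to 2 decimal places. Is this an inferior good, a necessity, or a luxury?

At Y = 1150: Q = 173.405.
dQ/dY = 0.0447.
η = (dQ/dY)·(Y/Q) = 0.0447 × (1150/173.405) = 0.30.
Since 0 < η < 1, the good is a necessity.

0.30 (necessity)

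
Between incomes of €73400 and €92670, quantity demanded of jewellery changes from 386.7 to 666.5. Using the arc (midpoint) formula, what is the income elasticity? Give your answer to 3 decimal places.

ΔQ = 666.5 − 386.7 = 279.8; midpoint Q̄ = (386.7 + 666.5)/2 = 526.6.
ΔI = 92670 − 73400 = 19270; midpoint Ī = (73400 + 92670)/2 = 83035.
η = (ΔQ/Q̄) ÷ (ΔI/Ī) = (279.8/526.6) ÷ (19270/83035) = 2.290.

2.290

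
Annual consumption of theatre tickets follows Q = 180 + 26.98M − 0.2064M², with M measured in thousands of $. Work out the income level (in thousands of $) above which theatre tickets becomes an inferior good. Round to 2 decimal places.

65.36

dQ/dM = 26.98 − 0.4128M.
The good is inferior where dQ/dM < 0. Setting dQ/dM = 0 gives M = 26.98 / 0.4128 = 65.36.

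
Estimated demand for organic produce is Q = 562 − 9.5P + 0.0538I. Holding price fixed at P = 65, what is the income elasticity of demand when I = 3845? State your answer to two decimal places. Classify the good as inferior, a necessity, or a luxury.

1.37 (luxury)

At P = 65, I = 3845: Q = 151.361.
Holding P constant, ∂Q/∂I = 0.0538.
η_I = (∂Q/∂I)·(I/Q) = 0.0538 × (3845/151.361) = 1.37.
Since η > 1, this is a luxury.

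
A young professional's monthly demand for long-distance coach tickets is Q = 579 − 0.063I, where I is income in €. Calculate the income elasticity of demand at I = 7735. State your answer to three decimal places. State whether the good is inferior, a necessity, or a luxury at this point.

At I = 7735: Q = 91.695.
dQ/dI = −0.063.
η = (dQ/dI)·(I/Q) = -0.063 × (7735/91.695) = -5.314.
Since η < 0, the good is an inferior good.

-5.314 (inferior good)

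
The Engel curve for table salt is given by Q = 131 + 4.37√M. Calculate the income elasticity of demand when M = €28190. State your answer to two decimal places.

0.42

At M = 28190: Q = 864.718.
dQ/dM = 4.37/(2√M) = 0.0130138 at this income.
η = (dQ/dM)·(M/Q) = 0.0130138 × (28190/864.718) = 0.42.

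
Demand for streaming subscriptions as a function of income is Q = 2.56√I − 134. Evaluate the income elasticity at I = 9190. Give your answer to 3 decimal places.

At I = 9190: Q = 111.413.
dQ/dI = 2.56/(2√I) = 0.0133522 at this income.
η = (dQ/dI)·(I/Q) = 0.0133522 × (9190/111.413) = 1.101.

1.101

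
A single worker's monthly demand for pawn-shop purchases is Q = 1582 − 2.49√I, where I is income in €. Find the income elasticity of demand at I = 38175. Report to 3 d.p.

At I = 38175: Q = 1095.493.
dQ/dI = -2.49/(2√I) = -0.00637206 at this income.
η = (dQ/dI)·(I/Q) = -0.00637206 × (38175/1095.493) = -0.222.

-0.222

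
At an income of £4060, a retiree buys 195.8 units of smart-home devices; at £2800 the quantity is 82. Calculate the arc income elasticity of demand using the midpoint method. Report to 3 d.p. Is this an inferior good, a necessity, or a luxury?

ΔQ = 82 − 195.8 = -113.8; midpoint Q̄ = (195.8 + 82)/2 = 138.9.
ΔI = 2800 − 4060 = -1260; midpoint Ī = (4060 + 2800)/2 = 3430.
η = (ΔQ/Q̄) ÷ (ΔI/Ī) = (-113.8/138.9) ÷ (-1260/3430) = 2.230.
η > 1 ⇒ luxury.

2.230 (luxury)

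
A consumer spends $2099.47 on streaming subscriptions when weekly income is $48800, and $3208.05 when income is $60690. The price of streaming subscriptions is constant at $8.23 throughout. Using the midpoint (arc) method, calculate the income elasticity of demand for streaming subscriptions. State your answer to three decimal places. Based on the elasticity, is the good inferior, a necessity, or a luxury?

With a constant price, Q₁ = 2099.47/8.23 = 255.100 and Q₂ = 3208.05/8.23 = 389.800 (equivalently, work directly with expenditure since P cancels).
Midpoint %ΔQ = (3208.05 − 2099.47)/2653.76 = 0.41774; midpoint %ΔI = (60690 − 48800)/54745 = 0.21719.
η = 0.41774 / 0.21719 = 1.923.
η > 1 ⇒ luxury.

1.923 (luxury)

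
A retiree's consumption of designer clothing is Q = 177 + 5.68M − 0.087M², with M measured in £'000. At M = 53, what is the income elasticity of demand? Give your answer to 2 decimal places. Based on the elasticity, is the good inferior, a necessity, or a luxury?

-0.80 (inferior good)

At M = 53: Q = 233.6570.
dQ/dM = 5.68 − 0.174M = -3.54200.
η = (dQ/dM)·(M/Q) = -3.54200 × (53/233.6570) = -0.80.
η < 0 ⇒ inferior good.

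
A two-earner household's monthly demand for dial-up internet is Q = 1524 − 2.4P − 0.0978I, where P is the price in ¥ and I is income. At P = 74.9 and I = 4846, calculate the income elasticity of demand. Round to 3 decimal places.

-0.545

At P = 74.9, I = 4846: Q = 870.301.
Holding P constant, ∂Q/∂I = −0.0978.
η_I = (∂Q/∂I)·(I/Q) = -0.0978 × (4846/870.301) = -0.545.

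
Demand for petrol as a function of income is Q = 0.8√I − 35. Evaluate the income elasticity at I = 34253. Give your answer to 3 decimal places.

0.655

At I = 34253: Q = 113.061.
dQ/dI = 0.8/(2√I) = 0.00216128 at this income.
η = (dQ/dI)·(I/Q) = 0.00216128 × (34253/113.061) = 0.655.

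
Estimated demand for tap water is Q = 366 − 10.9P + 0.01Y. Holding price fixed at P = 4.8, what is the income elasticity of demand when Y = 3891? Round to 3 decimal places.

0.110

At P = 4.8, Y = 3891: Q = 352.590.
Holding P constant, ∂Q/∂Y = 0.01.
η_Y = (∂Q/∂Y)·(Y/Q) = 0.01 × (3891/352.590) = 0.110.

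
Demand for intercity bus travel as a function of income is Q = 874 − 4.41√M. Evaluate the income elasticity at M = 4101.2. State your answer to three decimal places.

-0.239

At M = 4101.2: Q = 591.581.
dQ/dM = -4.41/(2√M) = -0.0344313 at this income.
η = (dQ/dM)·(M/Q) = -0.0344313 × (4101.2/591.581) = -0.239.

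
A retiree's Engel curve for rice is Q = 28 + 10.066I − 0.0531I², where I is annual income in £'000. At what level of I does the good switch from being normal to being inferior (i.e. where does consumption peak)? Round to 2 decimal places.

94.78

dQ/dI = 10.066 − 0.1062I.
The good is inferior where dQ/dI < 0. Setting dQ/dI = 0 gives I = 10.066 / 0.1062 = 94.78.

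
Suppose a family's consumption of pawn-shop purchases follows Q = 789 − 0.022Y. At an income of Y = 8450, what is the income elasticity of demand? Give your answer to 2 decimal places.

-0.31

At Y = 8450: Q = 603.100.
dQ/dY = −0.022.
η = (dQ/dY)·(Y/Q) = -0.022 × (8450/603.100) = -0.31.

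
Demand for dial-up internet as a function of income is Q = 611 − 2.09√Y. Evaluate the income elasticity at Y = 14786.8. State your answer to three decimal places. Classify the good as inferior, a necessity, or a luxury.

At Y = 14786.8: Q = 356.854.
dQ/dY = -2.09/(2√Y) = -0.00859368 at this income.
η = (dQ/dY)·(Y/Q) = -0.00859368 × (14786.8/356.854) = -0.356.
Since η < 0, the good is an inferior good.

-0.356 (inferior good)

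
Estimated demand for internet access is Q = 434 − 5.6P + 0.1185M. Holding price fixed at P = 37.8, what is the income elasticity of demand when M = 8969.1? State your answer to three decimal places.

0.827

At P = 37.8, M = 8969.1: Q = 1285.158.
Holding P constant, ∂Q/∂M = 0.1185.
η_M = (∂Q/∂M)·(M/Q) = 0.1185 × (8969.1/1285.158) = 0.827.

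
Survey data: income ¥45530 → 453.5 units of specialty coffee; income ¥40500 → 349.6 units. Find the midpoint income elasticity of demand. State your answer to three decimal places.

2.213

ΔQ = 349.6 − 453.5 = -103.9; midpoint Q̄ = (453.5 + 349.6)/2 = 401.55.
ΔI = 40500 − 45530 = -5030; midpoint Ī = (45530 + 40500)/2 = 43015.
η = (ΔQ/Q̄) ÷ (ΔI/Ī) = (-103.9/401.55) ÷ (-5030/43015) = 2.213.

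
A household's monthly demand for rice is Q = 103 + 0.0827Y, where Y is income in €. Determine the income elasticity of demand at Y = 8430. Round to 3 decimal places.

At Y = 8430: Q = 800.161.
dQ/dY = 0.0827.
η = (dQ/dY)·(Y/Q) = 0.0827 × (8430/800.161) = 0.871.

0.871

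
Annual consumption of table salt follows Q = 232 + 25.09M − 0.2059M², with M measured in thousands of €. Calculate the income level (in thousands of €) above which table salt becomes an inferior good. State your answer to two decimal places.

60.93

dQ/dM = 25.09 − 0.4118M.
The good is inferior where dQ/dM < 0. Setting dQ/dM = 0 gives M = 25.09 / 0.4118 = 60.93.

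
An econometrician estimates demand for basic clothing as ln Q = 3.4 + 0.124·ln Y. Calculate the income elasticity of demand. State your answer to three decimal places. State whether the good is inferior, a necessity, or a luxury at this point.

In a log-linear demand, the coefficient on ln Y is the income elasticity.
So η = 0.124.
0 < η < 1 ⇒ necessity.

0.124 (necessity)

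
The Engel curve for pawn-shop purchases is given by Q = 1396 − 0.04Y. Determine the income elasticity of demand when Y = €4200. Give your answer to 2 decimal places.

-0.14

At Y = 4200: Q = 1228.000.
dQ/dY = −0.04.
η = (dQ/dY)·(Y/Q) = -0.04 × (4200/1228.000) = -0.14.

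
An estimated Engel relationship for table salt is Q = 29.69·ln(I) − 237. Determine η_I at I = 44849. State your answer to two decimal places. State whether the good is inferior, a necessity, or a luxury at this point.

0.37 (necessity)

At I = 44849: Q = 81.011.
dQ/dI = 29.69/I = 0.000661999 at this income.
η = (dQ/dI)·(I/Q) = 0.000661999 × (44849/81.011) = 0.37.
Since 0 < η < 1, the good is a necessity.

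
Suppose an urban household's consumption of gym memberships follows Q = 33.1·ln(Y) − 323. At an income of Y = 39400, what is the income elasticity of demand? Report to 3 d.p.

1.215

At Y = 39400: Q = 27.248.
dQ/dY = 33.1/Y = 0.000840102 at this income.
η = (dQ/dY)·(Y/Q) = 0.000840102 × (39400/27.248) = 1.215.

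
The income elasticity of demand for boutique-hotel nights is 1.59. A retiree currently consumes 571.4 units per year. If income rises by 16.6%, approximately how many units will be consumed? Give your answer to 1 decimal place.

722.2

%ΔQ ≈ η × %ΔI = 1.59 × 16.6% = 26.394%.
New Q ≈ 571.4 × (1 + 0.26394) = 722.2.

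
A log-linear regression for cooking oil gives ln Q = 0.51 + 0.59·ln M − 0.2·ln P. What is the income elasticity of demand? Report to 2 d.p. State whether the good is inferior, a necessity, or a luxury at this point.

0.59 (necessity)

In a log-linear demand, the coefficient on ln M is the income elasticity.
So η = 0.59.
0 < η < 1 ⇒ necessity.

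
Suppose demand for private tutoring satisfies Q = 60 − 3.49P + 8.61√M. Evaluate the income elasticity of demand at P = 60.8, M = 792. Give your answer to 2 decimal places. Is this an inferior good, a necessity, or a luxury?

At P = 60.8, M = 792: Q = 90.115.
Holding P constant, ∂Q/∂M = 8.61/(2√M) = 0.152972.
η_M = (∂Q/∂M)·(M/Q) = 0.152972 × (792/90.115) = 1.34.
Since η > 1, this is a luxury.

1.34 (luxury)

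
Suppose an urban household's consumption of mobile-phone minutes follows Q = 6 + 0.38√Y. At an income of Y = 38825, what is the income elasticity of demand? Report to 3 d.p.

0.463

At Y = 38825: Q = 80.875.
dQ/dY = 0.38/(2√Y) = 0.000964268 at this income.
η = (dQ/dY)·(Y/Q) = 0.000964268 × (38825/80.875) = 0.463.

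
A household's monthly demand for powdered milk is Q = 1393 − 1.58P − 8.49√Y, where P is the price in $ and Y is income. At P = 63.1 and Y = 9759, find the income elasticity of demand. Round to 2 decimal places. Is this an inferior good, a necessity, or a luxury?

-0.92 (inferior good)

At P = 63.1, Y = 9759: Q = 454.595.
Holding P constant, ∂Q/∂Y = -8.49/(2√Y) = -0.042971.
η_Y = (∂Q/∂Y)·(Y/Q) = -0.042971 × (9759/454.595) = -0.92.
Since η < 0, this is an inferior good.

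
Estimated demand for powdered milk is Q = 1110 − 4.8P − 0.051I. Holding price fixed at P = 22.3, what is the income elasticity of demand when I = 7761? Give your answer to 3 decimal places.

At P = 22.3, I = 7761: Q = 607.149.
Holding P constant, ∂Q/∂I = −0.051.
η_I = (∂Q/∂I)·(I/Q) = -0.051 × (7761/607.149) = -0.652.

-0.652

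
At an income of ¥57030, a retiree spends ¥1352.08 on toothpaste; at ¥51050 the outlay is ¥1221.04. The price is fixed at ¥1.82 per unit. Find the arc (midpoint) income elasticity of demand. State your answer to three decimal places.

0.920

With a constant price, Q₁ = 1352.08/1.82 = 742.901 and Q₂ = 1221.04/1.82 = 670.901 (equivalently, work directly with expenditure since P cancels).
Midpoint %ΔQ = (1221.04 − 1352.08)/1286.56 = -0.10185; midpoint %ΔI = (51050 − 57030)/54040 = -0.11066.
η = -0.10185 / -0.11066 = 0.920.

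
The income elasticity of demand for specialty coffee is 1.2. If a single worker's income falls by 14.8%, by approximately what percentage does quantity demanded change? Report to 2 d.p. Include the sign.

-17.76%

%ΔQ ≈ η × %ΔI = 1.2 × (-14.8%) = -17.76%.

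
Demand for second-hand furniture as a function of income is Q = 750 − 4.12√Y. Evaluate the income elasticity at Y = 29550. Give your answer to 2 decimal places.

At Y = 29550: Q = 41.767.
dQ/dY = -4.12/(2√Y) = -0.0119836 at this income.
η = (dQ/dY)·(Y/Q) = -0.0119836 × (29550/41.767) = -8.48.

-8.48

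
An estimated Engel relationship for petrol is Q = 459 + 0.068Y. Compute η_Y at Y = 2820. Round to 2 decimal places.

0.29

At Y = 2820: Q = 650.760.
dQ/dY = 0.068.
η = (dQ/dY)·(Y/Q) = 0.068 × (2820/650.760) = 0.29.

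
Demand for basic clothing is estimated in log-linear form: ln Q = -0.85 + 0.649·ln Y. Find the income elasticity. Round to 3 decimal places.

In a log-linear demand, the coefficient on ln Y is the income elasticity.
So η = 0.649.

0.649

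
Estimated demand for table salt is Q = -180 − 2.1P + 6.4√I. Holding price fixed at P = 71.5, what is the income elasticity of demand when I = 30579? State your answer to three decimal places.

At P = 71.5, I = 30579: Q = 789.009.
Holding P constant, ∂Q/∂I = 6.4/(2√I) = 0.0182995.
η_I = (∂Q/∂I)·(I/Q) = 0.0182995 × (30579/789.009) = 0.709.

0.709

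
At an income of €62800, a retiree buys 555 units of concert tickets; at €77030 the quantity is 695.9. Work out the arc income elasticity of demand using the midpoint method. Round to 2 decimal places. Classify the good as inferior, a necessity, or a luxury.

ΔQ = 695.9 − 555 = 140.9; midpoint Q̄ = (555 + 695.9)/2 = 625.45.
ΔI = 77030 − 62800 = 14230; midpoint Ī = (62800 + 77030)/2 = 69915.
η = (ΔQ/Q̄) ÷ (ΔI/Ī) = (140.9/625.45) ÷ (14230/69915) = 1.11.
η > 1 ⇒ luxury.

1.11 (luxury)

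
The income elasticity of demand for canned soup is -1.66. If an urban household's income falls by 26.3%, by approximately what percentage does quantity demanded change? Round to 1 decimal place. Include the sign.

43.7%

%ΔQ ≈ η × %ΔI = -1.66 × (-26.3%) = 43.7%.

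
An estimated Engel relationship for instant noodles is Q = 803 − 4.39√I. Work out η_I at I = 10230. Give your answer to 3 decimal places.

At I = 10230: Q = 358.980.
dQ/dI = -4.39/(2√I) = -0.0217018 at this income.
η = (dQ/dI)·(I/Q) = -0.0217018 × (10230/358.980) = -0.618.

-0.618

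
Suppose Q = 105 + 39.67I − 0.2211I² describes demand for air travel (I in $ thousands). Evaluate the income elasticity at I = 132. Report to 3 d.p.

At I = 132: Q = 1488.9936.
dQ/dI = 39.67 − 0.4422I = -18.70040.
η = (dQ/dI)·(I/Q) = -18.70040 × (132/1488.9936) = -1.658.

-1.658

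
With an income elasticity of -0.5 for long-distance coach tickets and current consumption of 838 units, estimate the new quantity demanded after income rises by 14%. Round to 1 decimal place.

%ΔQ ≈ η × %ΔI = -0.5 × 14% = -7%.
New Q ≈ 838 × (1 − 0.07) = 779.3.

779.3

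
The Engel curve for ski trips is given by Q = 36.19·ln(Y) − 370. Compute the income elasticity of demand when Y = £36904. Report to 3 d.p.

3.422

At Y = 36904: Q = 10.577.
dQ/dY = 36.19/Y = 0.000980653 at this income.
η = (dQ/dY)·(Y/Q) = 0.000980653 × (36904/10.577) = 3.422.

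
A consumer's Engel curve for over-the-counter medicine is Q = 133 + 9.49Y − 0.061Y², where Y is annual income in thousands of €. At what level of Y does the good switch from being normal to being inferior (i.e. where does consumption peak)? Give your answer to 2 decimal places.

dQ/dY = 9.49 − 0.122Y.
The good is inferior where dQ/dY < 0. Setting dQ/dY = 0 gives Y = 9.49 / 0.122 = 77.79.

77.79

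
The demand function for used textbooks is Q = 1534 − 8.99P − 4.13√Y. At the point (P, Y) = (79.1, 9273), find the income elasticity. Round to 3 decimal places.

At P = 79.1, Y = 9273: Q = 425.187.
Holding P constant, ∂Q/∂Y = -4.13/(2√Y) = -0.0214442.
η_Y = (∂Q/∂Y)·(Y/Q) = -0.0214442 × (9273/425.187) = -0.468.

-0.468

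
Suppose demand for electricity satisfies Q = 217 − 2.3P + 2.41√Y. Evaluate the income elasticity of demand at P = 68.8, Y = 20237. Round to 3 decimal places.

At P = 68.8, Y = 20237: Q = 401.599.
Holding P constant, ∂Q/∂Y = 2.41/(2√Y) = 0.0084706.
η_Y = (∂Q/∂Y)·(Y/Q) = 0.0084706 × (20237/401.599) = 0.427.

0.427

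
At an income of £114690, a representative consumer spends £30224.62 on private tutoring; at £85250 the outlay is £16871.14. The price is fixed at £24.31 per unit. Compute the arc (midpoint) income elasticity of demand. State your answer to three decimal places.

1.926

With a constant price, Q₁ = 30224.62/24.31 = 1243.300 and Q₂ = 16871.14/24.31 = 694.000 (equivalently, work directly with expenditure since P cancels).
Midpoint %ΔQ = (16871.14 − 30224.62)/23547.88 = -0.56708; midpoint %ΔI = (85250 − 114690)/99970 = -0.29449.
η = -0.56708 / -0.29449 = 1.926.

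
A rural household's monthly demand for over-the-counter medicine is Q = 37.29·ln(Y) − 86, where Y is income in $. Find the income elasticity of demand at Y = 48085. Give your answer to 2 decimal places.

0.12

At Y = 48085: Q = 316.013.
dQ/dY = 37.29/Y = 0.000775502 at this income.
η = (dQ/dY)·(Y/Q) = 0.000775502 × (48085/316.013) = 0.12.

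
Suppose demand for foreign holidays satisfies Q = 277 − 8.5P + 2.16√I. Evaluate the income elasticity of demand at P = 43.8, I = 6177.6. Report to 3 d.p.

1.140

At P = 43.8, I = 6177.6: Q = 74.471.
Holding P constant, ∂Q/∂I = 2.16/(2√I) = 0.0137409.
η_I = (∂Q/∂I)·(I/Q) = 0.0137409 × (6177.6/74.471) = 1.140.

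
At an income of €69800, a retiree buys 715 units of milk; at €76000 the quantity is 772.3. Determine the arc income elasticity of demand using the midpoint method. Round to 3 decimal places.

0.906

ΔQ = 772.3 − 715 = 57.3; midpoint Q̄ = (715 + 772.3)/2 = 743.65.
ΔI = 76000 − 69800 = 6200; midpoint Ī = (69800 + 76000)/2 = 72900.
η = (ΔQ/Q̄) ÷ (ΔI/Ī) = (57.3/743.65) ÷ (6200/72900) = 0.906.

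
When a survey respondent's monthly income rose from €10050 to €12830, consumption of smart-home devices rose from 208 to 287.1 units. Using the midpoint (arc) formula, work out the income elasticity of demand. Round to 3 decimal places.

1.315

ΔQ = 287.1 − 208 = 79.1; midpoint Q̄ = (208 + 287.1)/2 = 247.55.
ΔI = 12830 − 10050 = 2780; midpoint Ī = (10050 + 12830)/2 = 11440.
η = (ΔQ/Q̄) ÷ (ΔI/Ī) = (79.1/247.55) ÷ (2780/11440) = 1.315.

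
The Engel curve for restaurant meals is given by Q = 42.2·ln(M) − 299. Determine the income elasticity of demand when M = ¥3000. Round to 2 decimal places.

At M = 3000: Q = 38.869.
dQ/dM = 42.2/M = 0.0140667 at this income.
η = (dQ/dM)·(M/Q) = 0.0140667 × (3000/38.869) = 1.09.

1.09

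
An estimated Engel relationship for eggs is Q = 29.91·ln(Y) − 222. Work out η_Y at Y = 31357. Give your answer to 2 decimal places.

0.34

At Y = 31357: Q = 87.664.
dQ/dY = 29.91/Y = 0.000953854 at this income.
η = (dQ/dY)·(Y/Q) = 0.000953854 × (31357/87.664) = 0.34.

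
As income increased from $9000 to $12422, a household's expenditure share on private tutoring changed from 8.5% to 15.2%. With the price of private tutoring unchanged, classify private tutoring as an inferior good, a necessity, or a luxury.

luxury

The budget share rises as income rises, so η > 1.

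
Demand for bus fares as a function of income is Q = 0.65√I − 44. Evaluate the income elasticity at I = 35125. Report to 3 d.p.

At I = 35125: Q = 77.821.
dQ/dI = 0.65/(2√I) = 0.0017341 at this income.
η = (dQ/dI)·(I/Q) = 0.0017341 × (35125/77.821) = 0.783.

0.783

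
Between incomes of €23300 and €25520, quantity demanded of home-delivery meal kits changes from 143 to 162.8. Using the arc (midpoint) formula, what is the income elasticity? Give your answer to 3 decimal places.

1.424

ΔQ = 162.8 − 143 = 19.8; midpoint Q̄ = (143 + 162.8)/2 = 152.9.
ΔI = 25520 − 23300 = 2220; midpoint Ī = (23300 + 25520)/2 = 24410.
η = (ΔQ/Q̄) ÷ (ΔI/Ī) = (19.8/152.9) ÷ (2220/24410) = 1.424.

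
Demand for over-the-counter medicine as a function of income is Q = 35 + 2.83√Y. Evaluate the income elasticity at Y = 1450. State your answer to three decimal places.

0.377

At Y = 1450: Q = 142.763.
dQ/dY = 2.83/(2√Y) = 0.0371597 at this income.
η = (dQ/dY)·(Y/Q) = 0.0371597 × (1450/142.763) = 0.377.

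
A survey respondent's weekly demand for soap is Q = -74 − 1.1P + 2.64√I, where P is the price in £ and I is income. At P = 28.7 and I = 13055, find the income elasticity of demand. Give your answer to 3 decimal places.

0.769

At P = 28.7, I = 13055: Q = 196.072.
Holding P constant, ∂Q/∂I = 2.64/(2√I) = 0.0115528.
η_I = (∂Q/∂I)·(I/Q) = 0.0115528 × (13055/196.072) = 0.769.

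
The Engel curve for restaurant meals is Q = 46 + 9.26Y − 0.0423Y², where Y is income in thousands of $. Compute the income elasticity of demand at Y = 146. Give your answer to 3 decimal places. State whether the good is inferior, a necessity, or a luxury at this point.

At Y = 146: Q = 496.2932.
dQ/dY = 9.26 − 0.0846Y = -3.09160.
η = (dQ/dY)·(Y/Q) = -3.09160 × (146/496.2932) = -0.909.
η < 0 ⇒ inferior good.

-0.909 (inferior good)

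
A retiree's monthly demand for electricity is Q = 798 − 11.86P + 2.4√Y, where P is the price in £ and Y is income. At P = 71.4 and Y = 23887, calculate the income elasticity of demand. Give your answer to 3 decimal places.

0.576

At P = 71.4, Y = 23887: Q = 322.126.
Holding P constant, ∂Q/∂Y = 2.4/(2√Y) = 0.00776427.
η_Y = (∂Q/∂Y)·(Y/Q) = 0.00776427 × (23887/322.126) = 0.576.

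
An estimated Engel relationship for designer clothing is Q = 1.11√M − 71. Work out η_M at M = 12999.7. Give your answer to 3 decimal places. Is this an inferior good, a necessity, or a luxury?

1.139 (luxury)

At M = 12999.7: Q = 55.558.
dQ/dM = 1.11/(2√M) = 0.00486773 at this income.
η = (dQ/dM)·(M/Q) = 0.00486773 × (12999.7/55.558) = 1.139.
Since η > 1, the good is a luxury.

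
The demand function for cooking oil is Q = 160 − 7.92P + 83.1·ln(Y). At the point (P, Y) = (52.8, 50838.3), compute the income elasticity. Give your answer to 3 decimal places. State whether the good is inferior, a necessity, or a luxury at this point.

At P = 52.8, Y = 50838.3: Q = 642.329.
Holding P constant, ∂Q/∂Y = 83.1/Y = 0.00163459.
η_Y = (∂Q/∂Y)·(Y/Q) = 0.00163459 × (50838.3/642.329) = 0.129.
Since 0 < η < 1, this is a necessity.

0.129 (necessity)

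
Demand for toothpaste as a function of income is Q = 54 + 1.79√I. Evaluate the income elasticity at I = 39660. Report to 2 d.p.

At I = 39660: Q = 410.475.
dQ/dI = 1.79/(2√I) = 0.00449414 at this income.
η = (dQ/dI)·(I/Q) = 0.00449414 × (39660/410.475) = 0.43.

0.43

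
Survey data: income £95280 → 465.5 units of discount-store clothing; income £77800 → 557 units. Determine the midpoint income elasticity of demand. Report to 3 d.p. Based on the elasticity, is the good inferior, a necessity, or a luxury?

ΔQ = 557 − 465.5 = 91.5; midpoint Q̄ = (465.5 + 557)/2 = 511.25.
ΔI = 77800 − 95280 = -17480; midpoint Ī = (95280 + 77800)/2 = 86540.
η = (ΔQ/Q̄) ÷ (ΔI/Ī) = (91.5/511.25) ÷ (-17480/86540) = -0.886.
η < 0 ⇒ inferior good.

-0.886 (inferior good)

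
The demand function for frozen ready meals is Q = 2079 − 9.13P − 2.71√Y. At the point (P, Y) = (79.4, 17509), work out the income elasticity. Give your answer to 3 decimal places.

At P = 79.4, Y = 17509: Q = 995.487.
Holding P constant, ∂Q/∂Y = -2.71/(2√Y) = -0.0102402.
η_Y = (∂Q/∂Y)·(Y/Q) = -0.0102402 × (17509/995.487) = -0.180.

-0.180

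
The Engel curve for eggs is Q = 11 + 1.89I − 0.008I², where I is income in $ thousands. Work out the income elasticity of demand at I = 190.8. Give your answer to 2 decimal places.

At I = 190.8: Q = 80.3749.
dQ/dI = 1.89 − 0.016I = -1.16280.
η = (dQ/dI)·(I/Q) = -1.16280 × (190.8/80.3749) = -2.76.

-2.76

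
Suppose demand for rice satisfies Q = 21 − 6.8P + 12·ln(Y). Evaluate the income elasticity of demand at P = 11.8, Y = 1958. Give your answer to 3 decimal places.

At P = 11.8, Y = 1958: Q = 31.716.
Holding P constant, ∂Q/∂Y = 12/Y = 0.0061287.
η_Y = (∂Q/∂Y)·(Y/Q) = 0.0061287 × (1958/31.716) = 0.378.

0.378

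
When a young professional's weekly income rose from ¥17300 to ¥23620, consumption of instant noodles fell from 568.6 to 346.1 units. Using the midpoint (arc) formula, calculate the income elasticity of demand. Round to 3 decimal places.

-1.575

ΔQ = 346.1 − 568.6 = -222.5; midpoint Q̄ = (568.6 + 346.1)/2 = 457.35.
ΔI = 23620 − 17300 = 6320; midpoint Ī = (17300 + 23620)/2 = 20460.
η = (ΔQ/Q̄) ÷ (ΔI/Ī) = (-222.5/457.35) ÷ (6320/20460) = -1.575.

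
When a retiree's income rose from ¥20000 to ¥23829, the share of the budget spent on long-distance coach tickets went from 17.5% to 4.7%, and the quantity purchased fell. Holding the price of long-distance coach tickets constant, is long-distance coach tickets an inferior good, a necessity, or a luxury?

Quantity demanded falls as income rises, so η < 0.

inferior good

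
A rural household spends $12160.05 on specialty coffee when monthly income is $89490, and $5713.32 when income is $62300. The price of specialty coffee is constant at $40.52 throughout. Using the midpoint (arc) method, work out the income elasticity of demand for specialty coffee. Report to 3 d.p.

2.014

With a constant price, Q₁ = 12160.05/40.52 = 300.100 and Q₂ = 5713.32/40.52 = 141.000 (equivalently, work directly with expenditure since P cancels).
Midpoint %ΔQ = (5713.32 − 12160.05)/8936.69 = -0.72138; midpoint %ΔI = (62300 − 89490)/75895 = -0.35826.
η = -0.72138 / -0.35826 = 2.014.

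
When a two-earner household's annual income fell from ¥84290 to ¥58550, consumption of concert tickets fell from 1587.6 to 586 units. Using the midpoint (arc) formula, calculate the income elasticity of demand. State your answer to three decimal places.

ΔQ = 586 − 1587.6 = -1001.6; midpoint Q̄ = (1587.6 + 586)/2 = 1086.8.
ΔI = 58550 − 84290 = -25740; midpoint Ī = (84290 + 58550)/2 = 71420.
η = (ΔQ/Q̄) ÷ (ΔI/Ī) = (-1001.6/1086.8) ÷ (-25740/71420) = 2.557.

2.557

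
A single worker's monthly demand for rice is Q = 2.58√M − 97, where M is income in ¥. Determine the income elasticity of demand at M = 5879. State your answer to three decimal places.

At M = 5879: Q = 100.821.
dQ/dM = 2.58/(2√M) = 0.0168243 at this income.
η = (dQ/dM)·(M/Q) = 0.0168243 × (5879/100.821) = 0.981.

0.981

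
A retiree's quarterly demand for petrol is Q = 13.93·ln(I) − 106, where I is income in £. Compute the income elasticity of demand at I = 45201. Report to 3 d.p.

At I = 45201: Q = 43.314.
dQ/dI = 13.93/I = 0.000308179 at this income.
η = (dQ/dI)·(I/Q) = 0.000308179 × (45201/43.314) = 0.322.

0.322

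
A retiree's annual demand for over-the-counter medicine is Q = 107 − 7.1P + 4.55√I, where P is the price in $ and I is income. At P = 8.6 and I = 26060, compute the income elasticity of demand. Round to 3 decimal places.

At P = 8.6, I = 26060: Q = 780.452.
Holding P constant, ∂Q/∂I = 4.55/(2√I) = 0.0140927.
η_I = (∂Q/∂I)·(I/Q) = 0.0140927 × (26060/780.452) = 0.471.

0.471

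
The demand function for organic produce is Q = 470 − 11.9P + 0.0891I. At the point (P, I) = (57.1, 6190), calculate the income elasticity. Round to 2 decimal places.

At P = 57.1, I = 6190: Q = 342.039.
Holding P constant, ∂Q/∂I = 0.0891.
η_I = (∂Q/∂I)·(I/Q) = 0.0891 × (6190/342.039) = 1.61.

1.61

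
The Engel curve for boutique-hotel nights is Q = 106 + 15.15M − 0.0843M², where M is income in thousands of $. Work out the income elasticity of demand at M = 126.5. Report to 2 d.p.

-1.16

At M = 126.5: Q = 673.4853.
dQ/dM = 15.15 − 0.1686M = -6.17790.
η = (dQ/dM)·(M/Q) = -6.17790 × (126.5/673.4853) = -1.16.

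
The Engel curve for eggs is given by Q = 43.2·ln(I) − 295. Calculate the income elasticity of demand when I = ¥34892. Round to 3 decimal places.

At I = 34892: Q = 156.873.
dQ/dI = 43.2/I = 0.00123811 at this income.
η = (dQ/dI)·(I/Q) = 0.00123811 × (34892/156.873) = 0.275.

0.275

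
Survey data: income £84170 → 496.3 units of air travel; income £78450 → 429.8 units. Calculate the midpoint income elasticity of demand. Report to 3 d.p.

2.041

ΔQ = 429.8 − 496.3 = -66.5; midpoint Q̄ = (496.3 + 429.8)/2 = 463.05.
ΔI = 78450 − 84170 = -5720; midpoint Ī = (84170 + 78450)/2 = 81310.
η = (ΔQ/Q̄) ÷ (ΔI/Ī) = (-66.5/463.05) ÷ (-5720/81310) = 2.041.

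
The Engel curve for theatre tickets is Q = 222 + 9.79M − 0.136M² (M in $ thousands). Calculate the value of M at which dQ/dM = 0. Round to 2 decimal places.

35.99

dQ/dM = 9.79 − 0.272M.
The good is inferior where dQ/dM < 0. Setting dQ/dM = 0 gives M = 9.79 / 0.272 = 35.99.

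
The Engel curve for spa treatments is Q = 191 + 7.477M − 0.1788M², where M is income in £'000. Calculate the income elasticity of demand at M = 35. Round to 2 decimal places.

At M = 35: Q = 233.6650.
dQ/dM = 7.477 − 0.3576M = -5.03900.
η = (dQ/dM)·(M/Q) = -5.03900 × (35/233.6650) = -0.75.

-0.75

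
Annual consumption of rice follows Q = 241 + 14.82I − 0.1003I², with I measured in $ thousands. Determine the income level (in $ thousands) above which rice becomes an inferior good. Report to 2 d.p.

dQ/dI = 14.82 − 0.2006I.
The good is inferior where dQ/dI < 0. Setting dQ/dI = 0 gives I = 14.82 / 0.2006 = 73.88.

73.88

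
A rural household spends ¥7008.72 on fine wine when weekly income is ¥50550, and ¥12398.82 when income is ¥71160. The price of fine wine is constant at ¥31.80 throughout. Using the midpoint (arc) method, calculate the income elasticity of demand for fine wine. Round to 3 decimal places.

With a constant price, Q₁ = 7008.72/31.80 = 220.400 and Q₂ = 12398.82/31.80 = 389.900 (equivalently, work directly with expenditure since P cancels).
Midpoint %ΔQ = (12398.82 − 7008.72)/9703.77 = 0.55546; midpoint %ΔI = (71160 − 50550)/60855 = 0.33867.
η = 0.55546 / 0.33867 = 1.640.

1.640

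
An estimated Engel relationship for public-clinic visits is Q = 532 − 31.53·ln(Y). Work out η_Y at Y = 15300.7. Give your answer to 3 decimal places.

-0.138

At Y = 15300.7: Q = 228.188.
dQ/dY = -31.53/Y = -0.00206069 at this income.
η = (dQ/dY)·(Y/Q) = -0.00206069 × (15300.7/228.188) = -0.138.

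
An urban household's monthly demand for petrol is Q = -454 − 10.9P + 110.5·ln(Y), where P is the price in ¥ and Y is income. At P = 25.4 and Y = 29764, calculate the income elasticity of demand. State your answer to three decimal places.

At P = 25.4, Y = 29764: Q = 407.407.
Holding P constant, ∂Q/∂Y = 110.5/Y = 0.00371254.
η_Y = (∂Q/∂Y)·(Y/Q) = 0.00371254 × (29764/407.407) = 0.271.

0.271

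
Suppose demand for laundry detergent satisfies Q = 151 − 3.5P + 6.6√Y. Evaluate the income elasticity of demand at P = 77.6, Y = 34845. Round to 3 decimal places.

0.554

At P = 77.6, Y = 34845: Q = 1111.410.
Holding P constant, ∂Q/∂Y = 6.6/(2√Y) = 0.0176784.
η_Y = (∂Q/∂Y)·(Y/Q) = 0.0176784 × (34845/1111.410) = 0.554.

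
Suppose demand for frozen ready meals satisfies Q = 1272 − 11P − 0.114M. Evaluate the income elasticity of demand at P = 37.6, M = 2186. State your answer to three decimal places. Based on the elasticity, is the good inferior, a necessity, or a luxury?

-0.409 (inferior good)

At P = 37.6, M = 2186: Q = 609.196.
Holding P constant, ∂Q/∂M = −0.114.
η_M = (∂Q/∂M)·(M/Q) = -0.114 × (2186/609.196) = -0.409.
Since η < 0, this is an inferior good.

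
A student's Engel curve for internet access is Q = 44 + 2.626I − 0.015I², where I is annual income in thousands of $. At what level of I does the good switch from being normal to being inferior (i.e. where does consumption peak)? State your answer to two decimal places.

dQ/dI = 2.626 − 0.03I.
The good is inferior where dQ/dI < 0. Setting dQ/dI = 0 gives I = 2.626 / 0.03 = 87.53.

87.53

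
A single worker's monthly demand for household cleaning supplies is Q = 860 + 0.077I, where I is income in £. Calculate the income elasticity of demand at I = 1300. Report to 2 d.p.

At I = 1300: Q = 960.100.
dQ/dI = 0.077.
η = (dQ/dI)·(I/Q) = 0.077 × (1300/960.100) = 0.10.

0.10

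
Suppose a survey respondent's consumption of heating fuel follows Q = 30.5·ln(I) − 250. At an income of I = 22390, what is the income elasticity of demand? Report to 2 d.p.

0.55

At I = 22390: Q = 55.499.
dQ/dI = 30.5/I = 0.00136222 at this income.
η = (dQ/dI)·(I/Q) = 0.00136222 × (22390/55.499) = 0.55.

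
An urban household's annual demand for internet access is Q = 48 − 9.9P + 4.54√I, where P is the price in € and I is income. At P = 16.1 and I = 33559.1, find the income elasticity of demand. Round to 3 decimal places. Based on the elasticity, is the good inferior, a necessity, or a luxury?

0.577 (necessity)

At P = 16.1, I = 33559.1: Q = 720.299.
Holding P constant, ∂Q/∂I = 4.54/(2√I) = 0.0123914.
η_I = (∂Q/∂I)·(I/Q) = 0.0123914 × (33559.1/720.299) = 0.577.
Since 0 < η < 1, this is a necessity.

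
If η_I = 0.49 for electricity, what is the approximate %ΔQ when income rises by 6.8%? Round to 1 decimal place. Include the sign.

3.3%

%ΔQ ≈ η × %ΔI = 0.49 × 6.8% = 3.3%.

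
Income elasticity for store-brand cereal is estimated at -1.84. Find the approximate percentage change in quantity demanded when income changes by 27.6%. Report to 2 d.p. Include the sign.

%ΔQ ≈ η × %ΔI = -1.84 × 27.6% = -50.78%.

-50.78%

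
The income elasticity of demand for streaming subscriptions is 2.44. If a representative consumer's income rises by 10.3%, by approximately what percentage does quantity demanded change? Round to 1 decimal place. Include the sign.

25.1%

%ΔQ ≈ η × %ΔI = 2.44 × 10.3% = 25.1%.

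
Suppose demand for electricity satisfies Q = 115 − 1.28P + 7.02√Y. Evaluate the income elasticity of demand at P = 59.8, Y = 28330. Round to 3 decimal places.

At P = 59.8, Y = 28330: Q = 1220.029.
Holding P constant, ∂Q/∂Y = 7.02/(2√Y) = 0.0208537.
η_Y = (∂Q/∂Y)·(Y/Q) = 0.0208537 × (28330/1220.029) = 0.484.

0.484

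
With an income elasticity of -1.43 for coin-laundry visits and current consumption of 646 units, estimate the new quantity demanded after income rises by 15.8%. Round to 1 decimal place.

500.0

%ΔQ ≈ η × %ΔI = -1.43 × 15.8% = -22.594%.
New Q ≈ 646 × (1 − 0.22594) = 500.0.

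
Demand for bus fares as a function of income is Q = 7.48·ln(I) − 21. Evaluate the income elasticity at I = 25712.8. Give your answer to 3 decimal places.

0.136

At I = 25712.8: Q = 54.957.
dQ/dI = 7.48/I = 0.000290906 at this income.
η = (dQ/dI)·(I/Q) = 0.000290906 × (25712.8/54.957) = 0.136.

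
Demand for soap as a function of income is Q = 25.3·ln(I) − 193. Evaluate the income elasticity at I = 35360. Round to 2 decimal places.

At I = 35360: Q = 71.975.
dQ/dI = 25.3/I = 0.000715498 at this income.
η = (dQ/dI)·(I/Q) = 0.000715498 × (35360/71.975) = 0.35.

0.35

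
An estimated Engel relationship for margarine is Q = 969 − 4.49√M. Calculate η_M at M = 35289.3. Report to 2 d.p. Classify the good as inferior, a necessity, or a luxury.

-3.36 (inferior good)

At M = 35289.3: Q = 125.533.
dQ/dM = -4.49/(2√M) = -0.0119507 at this income.
η = (dQ/dM)·(M/Q) = -0.0119507 × (35289.3/125.533) = -3.36.
Since η < 0, the good is an inferior good.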